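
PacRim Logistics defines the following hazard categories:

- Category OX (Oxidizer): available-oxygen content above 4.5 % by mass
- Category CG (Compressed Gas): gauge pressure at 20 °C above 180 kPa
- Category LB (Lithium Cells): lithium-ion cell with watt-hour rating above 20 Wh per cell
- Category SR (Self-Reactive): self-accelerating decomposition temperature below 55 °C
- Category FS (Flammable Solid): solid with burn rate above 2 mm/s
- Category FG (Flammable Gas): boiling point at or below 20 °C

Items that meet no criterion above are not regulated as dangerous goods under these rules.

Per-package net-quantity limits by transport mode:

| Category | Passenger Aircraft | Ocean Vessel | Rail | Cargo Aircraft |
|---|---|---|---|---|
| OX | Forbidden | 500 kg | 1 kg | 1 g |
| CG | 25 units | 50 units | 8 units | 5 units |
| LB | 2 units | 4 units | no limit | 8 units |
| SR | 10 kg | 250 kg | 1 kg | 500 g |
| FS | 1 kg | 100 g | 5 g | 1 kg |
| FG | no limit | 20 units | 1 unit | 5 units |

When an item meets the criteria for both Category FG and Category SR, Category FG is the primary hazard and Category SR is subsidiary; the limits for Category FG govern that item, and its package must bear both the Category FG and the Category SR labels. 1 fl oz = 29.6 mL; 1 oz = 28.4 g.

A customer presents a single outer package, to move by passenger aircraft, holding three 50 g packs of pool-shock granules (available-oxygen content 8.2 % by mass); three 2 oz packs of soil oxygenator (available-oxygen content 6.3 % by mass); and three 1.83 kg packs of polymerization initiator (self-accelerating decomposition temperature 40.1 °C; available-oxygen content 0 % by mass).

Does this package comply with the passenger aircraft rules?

No

Pool-shock granules: available-oxygen content 8.2 % by mass > 4.5 % by mass → Category OX (Oxidizer).
Available-oxygen content 6.3 % by mass meets the Category OX criterion (Oxidizer), so the soil oxygenator is Category OX.
Self-accelerating decomposition temperature 40.1 °C meets the Category SR criterion (Self-Reactive), so the polymerization initiator is Category SR.
Category SR quantity: three 1.83 kg packs = 5.49 kg.
5.49 kg is within the passenger aircraft limit of 10 kg for Category SR.
Total Category OX: (three 50 g packs = 150 g) + (three 2 oz packs = 170.4 g) = 320.4 g.
By passenger aircraft, Category OX is Forbidden regardless of quantity.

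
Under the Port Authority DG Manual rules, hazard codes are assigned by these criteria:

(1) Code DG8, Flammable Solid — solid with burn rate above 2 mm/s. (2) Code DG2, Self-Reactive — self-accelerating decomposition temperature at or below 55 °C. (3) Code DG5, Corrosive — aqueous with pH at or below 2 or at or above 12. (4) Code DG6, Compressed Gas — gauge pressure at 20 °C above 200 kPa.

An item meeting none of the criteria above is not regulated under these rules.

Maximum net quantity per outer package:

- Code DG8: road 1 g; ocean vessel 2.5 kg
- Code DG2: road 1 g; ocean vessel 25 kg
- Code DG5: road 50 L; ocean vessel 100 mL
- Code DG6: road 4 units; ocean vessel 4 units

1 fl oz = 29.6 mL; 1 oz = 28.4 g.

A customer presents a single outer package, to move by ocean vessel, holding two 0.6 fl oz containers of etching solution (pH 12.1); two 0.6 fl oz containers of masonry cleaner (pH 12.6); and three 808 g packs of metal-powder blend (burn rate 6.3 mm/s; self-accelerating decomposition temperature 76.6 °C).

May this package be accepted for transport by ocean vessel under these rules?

Yes

pH 12.1 meets the Code DG5 criterion (Corrosive), so the etching solution is Code DG5.
The masonry cleaner has pH 12.6, which is ≥ 12, so it is Code DG5 (Corrosive).
With burn rate 6.3 mm/s (> 2 mm/s), the metal-powder blend falls in Code DG8.
Code DG5 net quantity: (two 0.6 fl oz containers = 35.52 mL) + (two 0.6 fl oz containers = 35.52 mL) = 71.04 mL.
71.04 mL is within the ocean vessel limit of 100 mL for Code DG5.
Code DG8 quantity: three 808 g packs = 2.424 kg.
2.424 kg is within the ocean vessel limit of 2.5 kg for Code DG8.
Every hazard code is within its ocean vessel limit and no segregation rule is violated.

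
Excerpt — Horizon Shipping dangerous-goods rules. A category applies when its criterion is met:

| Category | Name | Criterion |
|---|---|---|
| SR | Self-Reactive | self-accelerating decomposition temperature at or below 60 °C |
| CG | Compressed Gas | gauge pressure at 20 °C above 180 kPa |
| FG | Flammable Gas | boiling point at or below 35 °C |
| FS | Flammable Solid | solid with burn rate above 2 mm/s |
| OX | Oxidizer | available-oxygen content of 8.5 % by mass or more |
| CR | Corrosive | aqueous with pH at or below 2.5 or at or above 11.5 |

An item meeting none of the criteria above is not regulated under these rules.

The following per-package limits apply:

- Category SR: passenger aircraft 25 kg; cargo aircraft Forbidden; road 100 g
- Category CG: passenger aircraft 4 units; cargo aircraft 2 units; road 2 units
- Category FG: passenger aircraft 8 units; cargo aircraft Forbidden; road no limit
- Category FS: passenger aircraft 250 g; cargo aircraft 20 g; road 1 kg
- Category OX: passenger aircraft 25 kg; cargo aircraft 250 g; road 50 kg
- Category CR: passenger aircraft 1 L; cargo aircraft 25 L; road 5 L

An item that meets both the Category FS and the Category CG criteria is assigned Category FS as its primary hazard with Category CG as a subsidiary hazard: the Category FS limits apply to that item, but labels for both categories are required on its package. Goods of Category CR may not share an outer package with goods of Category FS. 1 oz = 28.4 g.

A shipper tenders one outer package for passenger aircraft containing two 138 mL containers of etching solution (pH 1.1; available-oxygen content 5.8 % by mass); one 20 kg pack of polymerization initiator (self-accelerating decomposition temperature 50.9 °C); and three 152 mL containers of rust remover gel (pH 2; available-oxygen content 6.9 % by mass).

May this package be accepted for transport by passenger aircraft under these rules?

With pH 1.1 (≤ 2.5), the etching solution falls in Category CR.
The polymerization initiator has self-accelerating decomposition temperature 50.9 °C, which is ≤ 60 °C, so it is Category SR (Self-Reactive).
The rust remover gel has pH 2, which is ≤ 2.5, so it is Category CR (Corrosive).
Category CR net quantity: (two 138 mL containers = 276 mL) + (three 152 mL containers = 456 mL) = 732 mL.
732 mL is within the passenger aircraft limit of 1 L for Category CR.
Category SR quantity: 20 kg.
20 kg ≤ 25 kg (passenger aircraft limit, Category SR) — within limit.
The segregation rule (Category CR with Category FS) does not apply to Category CR with Category SR.
Every hazard category is within its passenger aircraft limit and no segregation rule is violated.

Yes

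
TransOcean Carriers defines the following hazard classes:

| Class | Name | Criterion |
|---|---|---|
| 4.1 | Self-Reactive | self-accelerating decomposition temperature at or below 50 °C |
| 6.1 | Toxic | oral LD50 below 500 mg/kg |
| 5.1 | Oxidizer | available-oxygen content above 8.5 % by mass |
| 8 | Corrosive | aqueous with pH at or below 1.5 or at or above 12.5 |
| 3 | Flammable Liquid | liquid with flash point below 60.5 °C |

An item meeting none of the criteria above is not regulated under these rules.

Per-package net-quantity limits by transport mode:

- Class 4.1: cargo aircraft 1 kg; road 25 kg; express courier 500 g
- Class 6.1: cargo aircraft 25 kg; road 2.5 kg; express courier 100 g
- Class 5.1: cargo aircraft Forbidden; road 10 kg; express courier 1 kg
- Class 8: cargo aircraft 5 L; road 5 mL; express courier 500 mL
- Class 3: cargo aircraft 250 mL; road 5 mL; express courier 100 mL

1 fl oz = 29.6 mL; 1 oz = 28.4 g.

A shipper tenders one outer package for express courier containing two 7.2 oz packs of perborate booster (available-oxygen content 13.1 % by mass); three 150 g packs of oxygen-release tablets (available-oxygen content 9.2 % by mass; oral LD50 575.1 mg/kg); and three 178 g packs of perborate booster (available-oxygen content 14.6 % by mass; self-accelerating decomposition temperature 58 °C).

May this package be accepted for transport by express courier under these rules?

With available-oxygen content 13.1 % by mass (> 8.5 % by mass), the perborate booster falls in Class 5.1.
Oxygen-release tablets: available-oxygen content 9.2 % by mass > 8.5 % by mass → Class 5.1 (Oxidizer).
Available-oxygen content 14.6 % by mass meets the Class 5.1 criterion (Oxidizer), so the perborate booster is Class 5.1.
Total Class 5.1: (two 7.2 oz packs = 408.96 g) + (three 150 g packs = 450 g) + (three 178 g packs = 534 g) = 1392.96 g.
1392.96 g exceeds the express courier limit of 1 kg for Class 5.1.

No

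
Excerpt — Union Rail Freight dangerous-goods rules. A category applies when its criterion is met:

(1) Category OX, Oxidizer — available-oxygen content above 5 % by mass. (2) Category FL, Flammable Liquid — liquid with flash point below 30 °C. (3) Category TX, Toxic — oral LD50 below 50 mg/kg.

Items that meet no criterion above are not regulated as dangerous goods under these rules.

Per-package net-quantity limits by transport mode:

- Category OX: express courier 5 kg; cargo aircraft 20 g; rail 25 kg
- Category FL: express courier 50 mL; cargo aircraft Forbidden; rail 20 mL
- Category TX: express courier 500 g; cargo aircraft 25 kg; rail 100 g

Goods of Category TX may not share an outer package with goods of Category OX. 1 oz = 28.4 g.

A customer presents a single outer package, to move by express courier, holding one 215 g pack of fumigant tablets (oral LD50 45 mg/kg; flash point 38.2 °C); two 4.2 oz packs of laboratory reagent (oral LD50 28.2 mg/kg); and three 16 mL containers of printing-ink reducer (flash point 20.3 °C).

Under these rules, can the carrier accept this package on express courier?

With oral LD50 45 mg/kg (< 50 mg/kg), the fumigant tablets fall in Category TX.
Laboratory reagent: oral LD50 28.2 mg/kg < 50 mg/kg → Category TX (Toxic).
With flash point 20.3 °C (< 30 °C), the printing-ink reducer falls in Category FL.
Category FL quantity: three 16 mL containers = 48 mL.
48 mL is within the express courier limit of 50 mL for Category FL.
Total Category TX: 215 g + (two 4.2 oz packs = 238.56 g) = 453.56 g.
453.56 g is within the express courier limit of 500 g for Category TX.
The segregation rule (Category TX with Category OX) does not apply to Category FL with Category TX.
Every hazard category is within its express courier limit and no segregation rule is violated.

Yes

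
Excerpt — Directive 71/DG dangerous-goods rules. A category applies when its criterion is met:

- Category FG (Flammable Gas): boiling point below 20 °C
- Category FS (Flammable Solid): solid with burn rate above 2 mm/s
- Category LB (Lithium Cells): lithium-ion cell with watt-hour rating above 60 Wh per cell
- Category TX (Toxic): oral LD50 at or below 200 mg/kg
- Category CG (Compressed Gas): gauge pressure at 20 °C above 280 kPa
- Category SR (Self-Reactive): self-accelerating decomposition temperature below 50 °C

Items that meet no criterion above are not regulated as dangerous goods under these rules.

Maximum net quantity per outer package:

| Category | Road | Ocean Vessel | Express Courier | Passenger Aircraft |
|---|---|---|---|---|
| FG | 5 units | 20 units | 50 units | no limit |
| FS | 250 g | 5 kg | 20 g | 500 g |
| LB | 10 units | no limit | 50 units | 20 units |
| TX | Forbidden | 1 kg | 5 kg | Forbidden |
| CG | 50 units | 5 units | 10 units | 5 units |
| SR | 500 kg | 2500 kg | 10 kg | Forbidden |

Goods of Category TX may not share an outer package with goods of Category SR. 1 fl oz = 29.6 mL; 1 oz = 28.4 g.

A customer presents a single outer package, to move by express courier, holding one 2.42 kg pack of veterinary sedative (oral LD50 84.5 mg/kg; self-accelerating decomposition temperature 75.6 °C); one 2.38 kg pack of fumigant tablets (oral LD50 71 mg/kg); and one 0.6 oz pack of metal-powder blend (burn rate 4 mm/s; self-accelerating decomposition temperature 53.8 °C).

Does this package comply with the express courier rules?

Yes

The veterinary sedative has oral LD50 84.5 mg/kg, which is ≤ 200 mg/kg, so it is Category TX (Toxic).
The fumigant tablets have oral LD50 71 mg/kg, which is ≤ 200 mg/kg, so they are Category TX (Toxic).
With burn rate 4 mm/s (> 2 mm/s), the metal-powder blend falls in Category FS.
Total Category TX: 2.42 kg + 2.38 kg = 4.8 kg.
4.8 kg is within the express courier limit of 5 kg for Category TX.
Category FS quantity: one 0.6 oz pack = 17.04 g.
17.04 g ≤ 20 g (express courier limit, Category FS) — within limit.
The segregation rule (Category TX with Category SR) does not apply to Category TX with Category FS.
Every hazard category is within its express courier limit and no segregation rule is violated.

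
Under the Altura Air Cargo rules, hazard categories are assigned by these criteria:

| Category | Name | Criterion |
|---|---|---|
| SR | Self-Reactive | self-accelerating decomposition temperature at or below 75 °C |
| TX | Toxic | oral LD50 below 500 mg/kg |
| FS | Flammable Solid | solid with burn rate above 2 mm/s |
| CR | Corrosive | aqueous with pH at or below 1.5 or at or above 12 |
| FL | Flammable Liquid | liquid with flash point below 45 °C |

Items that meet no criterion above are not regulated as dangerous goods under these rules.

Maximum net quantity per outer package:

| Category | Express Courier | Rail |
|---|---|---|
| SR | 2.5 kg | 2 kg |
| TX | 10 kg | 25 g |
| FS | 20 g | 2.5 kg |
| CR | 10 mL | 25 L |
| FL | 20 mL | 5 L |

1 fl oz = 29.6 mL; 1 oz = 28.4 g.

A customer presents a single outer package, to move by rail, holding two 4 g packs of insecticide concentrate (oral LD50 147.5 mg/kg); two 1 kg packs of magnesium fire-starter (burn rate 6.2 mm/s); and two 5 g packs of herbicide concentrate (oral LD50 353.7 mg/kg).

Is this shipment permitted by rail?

Yes

With oral LD50 147.5 mg/kg (< 500 mg/kg), the insecticide concentrate falls in Category TX.
Magnesium fire-starter: burn rate 6.2 mm/s > 2 mm/s → Category FS (Flammable Solid).
With oral LD50 353.7 mg/kg (< 500 mg/kg), the herbicide concentrate falls in Category TX.
Total Category TX: (two 4 g packs = 8 g) + (two 5 g packs = 10 g) = 18 g.
That is within the Category TX rail limit of 25 g.
Category FS quantity: two 1 kg packs = 2 kg.
That is within the Category FS rail limit of 2.5 kg.
Every hazard category is within its rail limit and no segregation rule is violated.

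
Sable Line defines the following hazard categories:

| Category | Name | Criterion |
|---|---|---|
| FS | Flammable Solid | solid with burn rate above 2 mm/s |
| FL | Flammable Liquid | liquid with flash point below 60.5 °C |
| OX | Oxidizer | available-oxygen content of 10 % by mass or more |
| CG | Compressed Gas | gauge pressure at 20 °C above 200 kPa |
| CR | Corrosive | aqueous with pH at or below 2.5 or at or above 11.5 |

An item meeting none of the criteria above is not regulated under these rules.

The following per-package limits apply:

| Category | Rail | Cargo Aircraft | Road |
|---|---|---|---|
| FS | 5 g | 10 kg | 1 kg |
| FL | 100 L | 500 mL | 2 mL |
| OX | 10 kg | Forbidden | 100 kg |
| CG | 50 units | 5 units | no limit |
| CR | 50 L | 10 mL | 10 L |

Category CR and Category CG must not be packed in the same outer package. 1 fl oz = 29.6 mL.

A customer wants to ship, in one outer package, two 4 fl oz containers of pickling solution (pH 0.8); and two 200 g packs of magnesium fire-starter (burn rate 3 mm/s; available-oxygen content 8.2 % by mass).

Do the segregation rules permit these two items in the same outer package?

Yes

Pickling solution: pH 0.8 ≤ 2.5 → Category CR (Corrosive).
With burn rate 3 mm/s (> 2 mm/s), the magnesium fire-starter falls in Category FS.
No segregation rule bars Category CR with Category FS.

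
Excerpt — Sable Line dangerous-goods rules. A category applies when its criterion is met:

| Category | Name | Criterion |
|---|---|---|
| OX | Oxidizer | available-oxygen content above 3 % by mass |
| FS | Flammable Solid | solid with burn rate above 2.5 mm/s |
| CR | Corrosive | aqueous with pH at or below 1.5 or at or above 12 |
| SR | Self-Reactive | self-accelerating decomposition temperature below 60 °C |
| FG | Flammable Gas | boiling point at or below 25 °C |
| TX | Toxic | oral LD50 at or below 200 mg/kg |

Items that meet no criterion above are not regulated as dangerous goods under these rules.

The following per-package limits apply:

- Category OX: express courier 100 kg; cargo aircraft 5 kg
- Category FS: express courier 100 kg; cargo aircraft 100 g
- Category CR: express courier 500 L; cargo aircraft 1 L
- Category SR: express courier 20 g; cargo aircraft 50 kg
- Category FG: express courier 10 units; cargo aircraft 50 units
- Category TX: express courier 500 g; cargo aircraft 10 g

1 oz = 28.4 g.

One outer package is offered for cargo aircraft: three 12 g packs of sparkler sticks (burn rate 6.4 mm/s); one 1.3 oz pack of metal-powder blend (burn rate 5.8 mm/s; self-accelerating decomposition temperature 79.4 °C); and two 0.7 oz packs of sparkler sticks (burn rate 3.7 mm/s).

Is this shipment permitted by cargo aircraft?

The sparkler sticks have burn rate 6.4 mm/s, which is > 2.5 mm/s, so they are Category FS (Flammable Solid).
The metal-powder blend has burn rate 5.8 mm/s, which is > 2.5 mm/s, so it is Category FS (Flammable Solid).
Burn rate 3.7 mm/s meets the Category FS criterion (Flammable Solid), so the sparkler sticks are Category FS.
Category FS net quantity: (three 12 g packs = 36 g) + (one 1.3 oz pack = 36.92 g) + (two 0.7 oz packs = 39.76 g) = 112.68 g.
112.68 g > 100 g (cargo aircraft limit, Category FS) — over the limit.

No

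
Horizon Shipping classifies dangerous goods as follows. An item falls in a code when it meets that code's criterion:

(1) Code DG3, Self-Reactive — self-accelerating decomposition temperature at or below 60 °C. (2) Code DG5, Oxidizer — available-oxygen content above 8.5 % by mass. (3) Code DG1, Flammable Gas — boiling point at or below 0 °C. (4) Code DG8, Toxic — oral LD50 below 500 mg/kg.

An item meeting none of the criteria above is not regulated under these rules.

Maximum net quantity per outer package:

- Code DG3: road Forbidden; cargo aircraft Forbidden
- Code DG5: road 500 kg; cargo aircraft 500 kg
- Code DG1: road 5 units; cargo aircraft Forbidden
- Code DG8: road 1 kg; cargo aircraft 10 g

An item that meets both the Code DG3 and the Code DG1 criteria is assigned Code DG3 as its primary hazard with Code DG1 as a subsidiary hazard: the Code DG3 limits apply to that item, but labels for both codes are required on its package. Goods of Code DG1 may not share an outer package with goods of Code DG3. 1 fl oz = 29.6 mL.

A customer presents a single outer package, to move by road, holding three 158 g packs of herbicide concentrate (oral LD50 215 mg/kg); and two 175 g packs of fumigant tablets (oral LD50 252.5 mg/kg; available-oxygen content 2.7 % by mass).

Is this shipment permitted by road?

Oral LD50 215 mg/kg meets the Code DG8 criterion (Toxic), so the herbicide concentrate is Code DG8.
Oral LD50 252.5 mg/kg meets the Code DG8 criterion (Toxic), so the fumigant tablets are Code DG8.
Code DG8 net quantity: (three 158 g packs = 474 g) + (two 175 g packs = 350 g) = 824 g.
824 g is within the road limit of 1 kg for Code DG8.

Yes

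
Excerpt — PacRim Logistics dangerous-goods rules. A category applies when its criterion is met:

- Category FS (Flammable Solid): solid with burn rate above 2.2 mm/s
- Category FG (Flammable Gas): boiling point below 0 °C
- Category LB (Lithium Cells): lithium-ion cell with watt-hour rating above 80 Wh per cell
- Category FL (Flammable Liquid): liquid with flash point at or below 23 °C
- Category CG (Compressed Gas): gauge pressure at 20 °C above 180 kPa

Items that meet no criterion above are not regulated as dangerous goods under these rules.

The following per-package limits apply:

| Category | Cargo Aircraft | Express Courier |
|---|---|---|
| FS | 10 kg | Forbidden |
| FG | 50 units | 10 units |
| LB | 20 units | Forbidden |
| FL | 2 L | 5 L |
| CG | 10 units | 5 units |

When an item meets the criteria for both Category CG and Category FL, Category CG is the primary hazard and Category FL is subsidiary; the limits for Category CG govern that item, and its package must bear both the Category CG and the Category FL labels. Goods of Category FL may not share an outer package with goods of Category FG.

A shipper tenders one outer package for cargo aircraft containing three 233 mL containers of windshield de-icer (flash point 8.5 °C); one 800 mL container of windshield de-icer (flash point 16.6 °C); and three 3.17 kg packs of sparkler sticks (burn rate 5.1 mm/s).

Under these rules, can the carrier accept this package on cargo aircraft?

Yes

The windshield de-icer has flash point 8.5 °C, which is ≤ 23 °C, so it is Category FL (Flammable Liquid).
The windshield de-icer has flash point 16.6 °C, which is ≤ 23 °C, so it is Category FL (Flammable Liquid).
Burn rate 5.1 mm/s meets the Category FS criterion (Flammable Solid), so the sparkler sticks are Category FS.
Total Category FL: (three 233 mL containers = 699 mL) + 800 mL = 1.499 L.
1.499 L ≤ 2 L (cargo aircraft limit, Category FL) — within limit.
Category FS quantity: three 3.17 kg packs = 9.51 kg.
9.51 kg ≤ 10 kg (cargo aircraft limit, Category FS) — within limit.
The segregation rule (Category FL with Category FG) does not apply to Category FL with Category FS.
Every hazard category is within its cargo aircraft limit and no segregation rule is violated.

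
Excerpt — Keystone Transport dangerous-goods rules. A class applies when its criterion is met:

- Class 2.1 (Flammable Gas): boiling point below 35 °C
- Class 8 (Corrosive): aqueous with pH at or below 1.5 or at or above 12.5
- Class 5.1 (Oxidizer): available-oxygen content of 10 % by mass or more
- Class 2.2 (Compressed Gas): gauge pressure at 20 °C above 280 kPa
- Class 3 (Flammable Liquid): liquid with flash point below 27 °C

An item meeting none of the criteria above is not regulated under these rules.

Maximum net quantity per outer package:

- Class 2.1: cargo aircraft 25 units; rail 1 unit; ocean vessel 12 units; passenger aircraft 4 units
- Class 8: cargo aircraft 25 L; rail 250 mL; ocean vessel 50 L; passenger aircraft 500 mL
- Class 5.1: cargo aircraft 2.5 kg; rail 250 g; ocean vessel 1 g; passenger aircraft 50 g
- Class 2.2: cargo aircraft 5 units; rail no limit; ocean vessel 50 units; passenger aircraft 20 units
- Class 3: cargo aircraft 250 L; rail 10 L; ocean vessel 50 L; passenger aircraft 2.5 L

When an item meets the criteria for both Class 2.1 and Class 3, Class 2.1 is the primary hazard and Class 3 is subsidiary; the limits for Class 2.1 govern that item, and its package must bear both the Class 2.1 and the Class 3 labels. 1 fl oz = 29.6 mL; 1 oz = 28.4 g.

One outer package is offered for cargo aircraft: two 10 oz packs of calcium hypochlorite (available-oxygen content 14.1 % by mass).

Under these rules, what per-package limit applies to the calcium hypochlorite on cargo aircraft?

2.5 kg

Calcium hypochlorite: available-oxygen content 14.1 % by mass ≥ 10 % by mass → Class 5.1 (Oxidizer).
The cargo aircraft limit for Class 5.1 is 2.5 kg.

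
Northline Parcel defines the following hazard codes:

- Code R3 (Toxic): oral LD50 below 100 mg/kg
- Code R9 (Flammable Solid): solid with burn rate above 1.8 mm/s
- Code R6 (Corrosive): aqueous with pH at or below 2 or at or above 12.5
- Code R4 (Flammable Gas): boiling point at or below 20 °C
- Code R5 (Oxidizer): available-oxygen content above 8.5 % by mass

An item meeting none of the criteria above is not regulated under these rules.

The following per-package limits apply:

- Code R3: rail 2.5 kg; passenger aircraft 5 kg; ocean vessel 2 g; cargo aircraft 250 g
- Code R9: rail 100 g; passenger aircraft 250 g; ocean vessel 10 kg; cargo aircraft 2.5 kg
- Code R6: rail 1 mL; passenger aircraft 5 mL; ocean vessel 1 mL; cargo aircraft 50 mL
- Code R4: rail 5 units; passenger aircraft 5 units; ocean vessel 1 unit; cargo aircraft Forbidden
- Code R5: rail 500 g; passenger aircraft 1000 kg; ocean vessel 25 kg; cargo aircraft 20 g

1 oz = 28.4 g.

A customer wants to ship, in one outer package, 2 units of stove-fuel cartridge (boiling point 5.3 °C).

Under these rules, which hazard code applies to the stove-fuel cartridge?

Stove-fuel cartridge: boiling point 5.3 °C ≤ 20 °C → Code R4 (Flammable Gas).

Code R4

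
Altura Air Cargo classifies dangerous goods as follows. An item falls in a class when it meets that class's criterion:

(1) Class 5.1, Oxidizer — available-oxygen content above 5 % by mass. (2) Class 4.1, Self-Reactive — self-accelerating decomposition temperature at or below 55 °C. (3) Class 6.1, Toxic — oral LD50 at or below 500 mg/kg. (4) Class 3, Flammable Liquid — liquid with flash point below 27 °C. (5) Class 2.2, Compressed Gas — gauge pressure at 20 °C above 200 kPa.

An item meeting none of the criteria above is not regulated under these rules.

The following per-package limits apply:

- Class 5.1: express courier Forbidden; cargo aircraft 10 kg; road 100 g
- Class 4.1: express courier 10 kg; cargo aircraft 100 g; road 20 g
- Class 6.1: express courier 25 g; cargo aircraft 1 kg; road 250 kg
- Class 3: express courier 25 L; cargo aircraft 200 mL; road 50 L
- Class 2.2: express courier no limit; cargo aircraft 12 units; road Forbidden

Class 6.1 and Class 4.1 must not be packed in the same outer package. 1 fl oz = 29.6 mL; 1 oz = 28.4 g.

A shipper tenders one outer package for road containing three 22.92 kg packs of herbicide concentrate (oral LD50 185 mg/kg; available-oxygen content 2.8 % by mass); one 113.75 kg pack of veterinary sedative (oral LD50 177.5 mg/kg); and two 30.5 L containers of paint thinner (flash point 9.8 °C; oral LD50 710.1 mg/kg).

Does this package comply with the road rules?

With oral LD50 185 mg/kg (≤ 500 mg/kg), the herbicide concentrate falls in Class 6.1.
Veterinary sedative: oral LD50 177.5 mg/kg ≤ 500 mg/kg → Class 6.1 (Toxic).
Paint thinner: flash point 9.8 °C < 27 °C → Class 3 (Flammable Liquid).
Total Class 6.1: (three 22.92 kg packs = 68.76 kg) + 113.75 kg = 182.51 kg.
That is within the Class 6.1 road limit of 250 kg.
Class 3 quantity: two 30.5 L containers = 61 L.
That exceeds the Class 3 road limit of 50 L.
The segregation rule (Class 6.1 with Class 4.1) does not apply to Class 6.1 with Class 3.

No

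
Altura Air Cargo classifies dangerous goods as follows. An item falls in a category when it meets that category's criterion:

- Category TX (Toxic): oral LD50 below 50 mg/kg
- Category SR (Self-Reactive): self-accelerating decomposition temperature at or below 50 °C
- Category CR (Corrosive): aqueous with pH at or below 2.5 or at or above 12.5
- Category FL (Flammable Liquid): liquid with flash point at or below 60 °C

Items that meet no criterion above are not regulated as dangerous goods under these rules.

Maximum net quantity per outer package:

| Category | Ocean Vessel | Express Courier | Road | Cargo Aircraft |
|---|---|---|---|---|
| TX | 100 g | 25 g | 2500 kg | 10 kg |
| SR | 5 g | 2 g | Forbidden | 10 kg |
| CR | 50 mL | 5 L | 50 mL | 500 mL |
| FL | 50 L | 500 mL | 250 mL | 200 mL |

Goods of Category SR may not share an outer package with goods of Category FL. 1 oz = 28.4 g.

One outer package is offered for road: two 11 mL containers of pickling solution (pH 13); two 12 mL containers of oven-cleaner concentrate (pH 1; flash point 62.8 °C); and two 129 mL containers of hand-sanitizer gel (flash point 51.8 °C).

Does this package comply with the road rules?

No

pH 13 meets the Category CR criterion (Corrosive), so the pickling solution is Category CR.
The oven-cleaner concentrate has pH 1, which is ≤ 2.5, so it is Category CR (Corrosive).
Hand-sanitizer gel: flash point 51.8 °C ≤ 60 °C → Category FL (Flammable Liquid).
Category CR net quantity: (two 11 mL containers = 22 mL) + (two 12 mL containers = 24 mL) = 46 mL.
46 mL ≤ 50 mL (road limit, Category CR) — within limit.
Category FL quantity: two 129 mL containers = 258 mL.
258 mL > 250 mL (road limit, Category FL) — over the limit.
The segregation rule (Category SR with Category FL) does not apply to Category CR with Category FL.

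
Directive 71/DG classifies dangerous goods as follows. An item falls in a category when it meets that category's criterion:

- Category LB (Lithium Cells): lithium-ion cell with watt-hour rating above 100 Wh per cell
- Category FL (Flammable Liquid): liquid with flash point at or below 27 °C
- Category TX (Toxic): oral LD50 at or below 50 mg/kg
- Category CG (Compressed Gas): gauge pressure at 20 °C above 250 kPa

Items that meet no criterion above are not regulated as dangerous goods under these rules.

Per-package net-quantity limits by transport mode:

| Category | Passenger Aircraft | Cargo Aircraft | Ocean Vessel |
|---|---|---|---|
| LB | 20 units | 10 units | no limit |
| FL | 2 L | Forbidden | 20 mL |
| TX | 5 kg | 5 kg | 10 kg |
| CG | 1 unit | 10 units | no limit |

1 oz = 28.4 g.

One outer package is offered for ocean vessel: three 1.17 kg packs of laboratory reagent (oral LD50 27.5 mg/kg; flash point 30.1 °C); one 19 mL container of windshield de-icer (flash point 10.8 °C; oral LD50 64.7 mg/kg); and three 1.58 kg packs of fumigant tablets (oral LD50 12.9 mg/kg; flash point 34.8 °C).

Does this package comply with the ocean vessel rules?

The laboratory reagent has oral LD50 27.5 mg/kg, which is ≤ 50 mg/kg, so it is Category TX (Toxic).
Flash point 10.8 °C meets the Category FL criterion (Flammable Liquid), so the windshield de-icer is Category FL.
Oral LD50 12.9 mg/kg meets the Category TX criterion (Toxic), so the fumigant tablets are Category TX.
Category FL quantity: 19 mL.
19 mL ≤ 20 mL (ocean vessel limit, Category FL) — within limit.
Total Category TX: (three 1.17 kg packs = 3.51 kg) + (three 1.58 kg packs = 4.74 kg) = 8.25 kg.
8.25 kg is within the ocean vessel limit of 10 kg for Category TX.
Every hazard category is within its ocean vessel limit and no segregation rule is violated.

Yes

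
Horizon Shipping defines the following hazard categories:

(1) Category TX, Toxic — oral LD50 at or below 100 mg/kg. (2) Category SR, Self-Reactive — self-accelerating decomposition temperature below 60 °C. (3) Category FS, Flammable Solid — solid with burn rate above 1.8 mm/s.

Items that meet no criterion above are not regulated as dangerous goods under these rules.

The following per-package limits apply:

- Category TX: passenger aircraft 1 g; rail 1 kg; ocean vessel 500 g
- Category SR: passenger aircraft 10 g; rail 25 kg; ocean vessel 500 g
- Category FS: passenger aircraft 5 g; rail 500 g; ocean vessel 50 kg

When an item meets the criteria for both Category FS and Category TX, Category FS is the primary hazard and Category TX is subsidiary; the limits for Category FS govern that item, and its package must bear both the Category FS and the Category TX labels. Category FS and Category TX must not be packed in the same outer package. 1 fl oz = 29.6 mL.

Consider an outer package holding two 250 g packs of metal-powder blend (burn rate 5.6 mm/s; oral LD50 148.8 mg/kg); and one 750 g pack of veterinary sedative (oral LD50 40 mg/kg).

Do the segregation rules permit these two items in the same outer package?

No

Metal-powder blend: burn rate 5.6 mm/s > 1.8 mm/s → Category FS (Flammable Solid).
With oral LD50 40 mg/kg (≤ 100 mg/kg), the veterinary sedative falls in Category TX.
Category FS and Category TX may not share an outer package.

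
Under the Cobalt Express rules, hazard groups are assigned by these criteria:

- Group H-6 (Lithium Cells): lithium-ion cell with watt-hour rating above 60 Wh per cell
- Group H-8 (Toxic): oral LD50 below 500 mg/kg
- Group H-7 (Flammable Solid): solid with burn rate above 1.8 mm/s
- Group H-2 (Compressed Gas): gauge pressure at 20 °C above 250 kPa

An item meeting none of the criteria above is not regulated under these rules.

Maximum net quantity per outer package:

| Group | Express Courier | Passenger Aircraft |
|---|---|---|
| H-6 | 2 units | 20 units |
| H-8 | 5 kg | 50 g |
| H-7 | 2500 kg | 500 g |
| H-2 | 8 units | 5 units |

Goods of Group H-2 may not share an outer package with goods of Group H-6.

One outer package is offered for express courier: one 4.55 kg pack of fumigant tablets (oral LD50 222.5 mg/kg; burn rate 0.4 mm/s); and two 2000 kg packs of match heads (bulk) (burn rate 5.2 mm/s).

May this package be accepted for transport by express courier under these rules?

No

With oral LD50 222.5 mg/kg (< 500 mg/kg), the fumigant tablets fall in Group H-8.
With burn rate 5.2 mm/s (> 1.8 mm/s), the match heads (bulk) fall in Group H-7.
Group H-7 quantity: two 2000 kg packs = 4000 kg.
4000 kg > 2500 kg (express courier limit, Group H-7) — over the limit.
Group H-8 quantity: 4.55 kg.
4.55 kg ≤ 5 kg (express courier limit, Group H-8) — within limit.
The segregation rule (Group H-2 with Group H-6) does not apply to Group H-7 with Group H-8.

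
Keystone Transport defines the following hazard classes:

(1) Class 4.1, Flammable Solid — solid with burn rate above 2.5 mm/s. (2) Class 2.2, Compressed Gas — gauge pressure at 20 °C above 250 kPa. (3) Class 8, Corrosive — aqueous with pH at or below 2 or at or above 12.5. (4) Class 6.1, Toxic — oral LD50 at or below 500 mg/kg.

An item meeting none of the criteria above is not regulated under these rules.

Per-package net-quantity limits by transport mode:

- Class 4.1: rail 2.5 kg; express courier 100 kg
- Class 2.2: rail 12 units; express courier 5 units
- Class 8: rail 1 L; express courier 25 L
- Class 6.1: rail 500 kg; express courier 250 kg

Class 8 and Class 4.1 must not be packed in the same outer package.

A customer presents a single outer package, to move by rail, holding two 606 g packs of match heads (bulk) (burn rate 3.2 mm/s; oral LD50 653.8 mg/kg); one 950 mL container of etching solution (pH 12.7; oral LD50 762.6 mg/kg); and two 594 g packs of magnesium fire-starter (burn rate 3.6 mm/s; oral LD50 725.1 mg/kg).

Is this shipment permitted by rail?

No

With burn rate 3.2 mm/s (> 2.5 mm/s), the match heads (bulk) fall in Class 4.1.
pH 12.7 meets the Class 8 criterion (Corrosive), so the etching solution is Class 8.
Burn rate 3.6 mm/s meets the Class 4.1 criterion (Flammable Solid), so the magnesium fire-starter is Class 4.1.
Class 8 quantity: 950 mL.
950 mL ≤ 1 L (rail limit, Class 8) — within limit.
Total Class 4.1: (two 606 g packs = 1.212 kg) + (two 594 g packs = 1.188 kg) = 2.4 kg.
That is within the Class 4.1 rail limit of 2.5 kg.
Class 8 and Class 4.1 may not share an outer package.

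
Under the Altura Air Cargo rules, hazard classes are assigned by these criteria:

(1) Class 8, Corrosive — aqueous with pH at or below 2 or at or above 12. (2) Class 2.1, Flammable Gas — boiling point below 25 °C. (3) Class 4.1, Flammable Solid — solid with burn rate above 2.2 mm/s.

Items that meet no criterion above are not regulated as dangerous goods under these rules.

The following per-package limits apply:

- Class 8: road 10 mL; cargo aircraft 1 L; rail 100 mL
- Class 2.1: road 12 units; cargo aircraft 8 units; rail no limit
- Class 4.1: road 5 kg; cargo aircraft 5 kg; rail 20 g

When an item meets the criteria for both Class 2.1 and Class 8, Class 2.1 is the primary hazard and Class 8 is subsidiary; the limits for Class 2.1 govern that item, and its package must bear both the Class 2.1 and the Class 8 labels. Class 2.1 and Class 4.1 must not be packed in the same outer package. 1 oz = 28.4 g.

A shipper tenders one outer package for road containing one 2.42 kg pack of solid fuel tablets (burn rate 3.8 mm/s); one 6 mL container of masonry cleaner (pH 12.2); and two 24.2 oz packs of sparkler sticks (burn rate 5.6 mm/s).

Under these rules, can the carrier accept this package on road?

Burn rate 3.8 mm/s meets the Class 4.1 criterion (Flammable Solid), so the solid fuel tablets are Class 4.1.
pH 12.2 meets the Class 8 criterion (Corrosive), so the masonry cleaner is Class 8.
With burn rate 5.6 mm/s (> 2.2 mm/s), the sparkler sticks fall in Class 4.1.
Class 4.1 net quantity: 2.42 kg + (two 24.2 oz packs = 1374.56 g) = 3794.56 g.
3794.56 g ≤ 5 kg (road limit, Class 4.1) — within limit.
Class 8 quantity: 6 mL.
6 mL ≤ 10 mL (road limit, Class 8) — within limit.
The segregation rule (Class 2.1 with Class 4.1) does not apply to Class 4.1 with Class 8.
Every hazard class is within its road limit and no segregation rule is violated.

Yes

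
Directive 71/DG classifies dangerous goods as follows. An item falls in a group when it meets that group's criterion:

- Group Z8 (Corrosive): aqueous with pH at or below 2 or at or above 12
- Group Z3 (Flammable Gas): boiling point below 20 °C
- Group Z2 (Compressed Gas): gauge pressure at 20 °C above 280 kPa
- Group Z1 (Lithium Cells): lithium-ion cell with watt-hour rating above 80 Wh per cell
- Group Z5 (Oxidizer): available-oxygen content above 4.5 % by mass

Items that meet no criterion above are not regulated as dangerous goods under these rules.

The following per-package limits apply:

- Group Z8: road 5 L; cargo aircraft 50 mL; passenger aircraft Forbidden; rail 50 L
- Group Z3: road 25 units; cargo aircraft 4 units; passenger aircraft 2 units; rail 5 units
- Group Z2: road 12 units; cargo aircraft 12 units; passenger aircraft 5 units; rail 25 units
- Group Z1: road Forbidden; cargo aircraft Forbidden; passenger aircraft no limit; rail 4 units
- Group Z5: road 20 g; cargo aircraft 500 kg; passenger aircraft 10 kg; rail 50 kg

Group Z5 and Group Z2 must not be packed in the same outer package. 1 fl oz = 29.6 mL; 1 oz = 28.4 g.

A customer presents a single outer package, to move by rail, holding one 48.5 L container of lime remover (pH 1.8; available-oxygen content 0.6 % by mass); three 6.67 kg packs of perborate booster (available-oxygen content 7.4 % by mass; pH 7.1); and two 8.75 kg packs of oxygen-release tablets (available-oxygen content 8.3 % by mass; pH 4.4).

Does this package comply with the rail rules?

With pH 1.8 (≤ 2), the lime remover falls in Group Z8.
Perborate booster: available-oxygen content 7.4 % by mass > 4.5 % by mass → Group Z5 (Oxidizer).
With available-oxygen content 8.3 % by mass (> 4.5 % by mass), the oxygen-release tablets fall in Group Z5.
Total Group Z5: (three 6.67 kg packs = 20.01 kg) + (two 8.75 kg packs = 17.5 kg) = 37.51 kg.
37.51 kg is within the rail limit of 50 kg for Group Z5.
Group Z8 quantity: 48.5 L.
48.5 L ≤ 50 L (rail limit, Group Z8) — within limit.
The segregation rule (Group Z5 with Group Z2) does not apply to Group Z5 with Group Z8.
Every hazard group is within its rail limit and no segregation rule is violated.

Yes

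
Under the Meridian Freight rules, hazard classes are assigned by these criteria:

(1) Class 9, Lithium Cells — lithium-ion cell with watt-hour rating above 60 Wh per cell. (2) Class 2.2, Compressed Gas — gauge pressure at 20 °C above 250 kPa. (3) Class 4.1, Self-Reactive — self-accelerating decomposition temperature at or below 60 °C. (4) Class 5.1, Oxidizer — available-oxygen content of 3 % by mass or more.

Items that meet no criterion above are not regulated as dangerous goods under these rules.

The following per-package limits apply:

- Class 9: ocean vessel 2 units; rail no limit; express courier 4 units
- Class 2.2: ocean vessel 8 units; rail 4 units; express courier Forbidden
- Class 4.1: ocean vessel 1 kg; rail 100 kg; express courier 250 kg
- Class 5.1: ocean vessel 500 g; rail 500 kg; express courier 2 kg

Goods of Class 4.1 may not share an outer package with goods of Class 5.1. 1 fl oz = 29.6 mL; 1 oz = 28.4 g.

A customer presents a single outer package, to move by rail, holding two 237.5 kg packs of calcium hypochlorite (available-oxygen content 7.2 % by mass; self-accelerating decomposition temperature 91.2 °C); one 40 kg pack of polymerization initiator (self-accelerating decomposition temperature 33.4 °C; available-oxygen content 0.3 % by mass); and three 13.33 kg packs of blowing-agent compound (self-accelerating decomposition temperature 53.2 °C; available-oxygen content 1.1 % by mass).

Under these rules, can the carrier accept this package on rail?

No

Available-oxygen content 7.2 % by mass meets the Class 5.1 criterion (Oxidizer), so the calcium hypochlorite is Class 5.1.
Self-accelerating decomposition temperature 33.4 °C meets the Class 4.1 criterion (Self-Reactive), so the polymerization initiator is Class 4.1.
The blowing-agent compound has self-accelerating decomposition temperature 53.2 °C, which is ≤ 60 °C, so it is Class 4.1 (Self-Reactive).
Class 4.1 net quantity: 40 kg + (three 13.33 kg packs = 39.99 kg) = 79.99 kg.
That is within the Class 4.1 rail limit of 100 kg.
Class 5.1 quantity: two 237.5 kg packs = 475 kg.
475 kg ≤ 500 kg (rail limit, Class 5.1) — within limit.
Class 4.1 and Class 5.1 may not share an outer package.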